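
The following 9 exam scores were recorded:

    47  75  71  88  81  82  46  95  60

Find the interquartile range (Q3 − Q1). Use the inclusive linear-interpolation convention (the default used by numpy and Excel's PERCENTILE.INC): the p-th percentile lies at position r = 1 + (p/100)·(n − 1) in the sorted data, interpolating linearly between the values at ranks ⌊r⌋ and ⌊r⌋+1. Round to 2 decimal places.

Sorted: 46, 47, 60, 71, 75, 81, 82, 88, 95.
n = 9.
P25: r = 3 (integer) → 60.
P75: r = 7 (integer) → 82.
Difference: 82 − 60 = 22.

22.00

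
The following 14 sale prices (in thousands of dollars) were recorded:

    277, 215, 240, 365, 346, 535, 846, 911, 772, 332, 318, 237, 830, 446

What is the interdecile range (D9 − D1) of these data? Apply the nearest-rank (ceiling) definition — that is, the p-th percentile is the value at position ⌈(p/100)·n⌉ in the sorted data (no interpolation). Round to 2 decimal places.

Sorted: 215, 237, 240, 277, 318, 332, 346, 365, 446, 535, 772, 830, 846, 911.
n = 14.
P10: rank ⌈10/100·14⌉ = 2 → 237.
P90: rank ⌈90/100·14⌉ = 13 → 846.
Difference: 846 − 237 = 609.

609.00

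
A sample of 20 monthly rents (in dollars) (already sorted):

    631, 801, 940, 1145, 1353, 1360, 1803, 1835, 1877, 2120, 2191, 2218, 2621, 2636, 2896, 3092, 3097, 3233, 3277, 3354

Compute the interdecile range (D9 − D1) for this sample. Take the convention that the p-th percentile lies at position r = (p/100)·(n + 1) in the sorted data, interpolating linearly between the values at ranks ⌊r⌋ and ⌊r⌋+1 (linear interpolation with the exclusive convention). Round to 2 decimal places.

2457.70

n = 20.
P10: r = 2.1; ranks 2–3 are 801, 940; interpolating gives 814.9.
P90: r = 18.9; ranks 18–19 are 3233, 3277; interpolating gives 3272.6.
Difference: 3272.6 − 814.9 = 2457.7.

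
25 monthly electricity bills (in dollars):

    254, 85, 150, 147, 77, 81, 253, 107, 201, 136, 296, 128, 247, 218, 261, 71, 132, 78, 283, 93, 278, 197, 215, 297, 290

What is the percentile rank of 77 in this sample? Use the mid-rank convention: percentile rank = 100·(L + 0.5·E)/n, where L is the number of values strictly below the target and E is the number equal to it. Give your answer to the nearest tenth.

Sorted: 71, 77, 78, 81, 85, 93, 107, 128, 132, 136, 147, 150, 197, 201, 215, 218, 247, 253, 254, 261, 278, 283, 290, 296, 297.
Count below 77: L = 1; count equal: E = 1; n = 25.
Percentile rank = 100·(1 + 0.5·1)/25 = 100·1.5/25 = 6.

6.0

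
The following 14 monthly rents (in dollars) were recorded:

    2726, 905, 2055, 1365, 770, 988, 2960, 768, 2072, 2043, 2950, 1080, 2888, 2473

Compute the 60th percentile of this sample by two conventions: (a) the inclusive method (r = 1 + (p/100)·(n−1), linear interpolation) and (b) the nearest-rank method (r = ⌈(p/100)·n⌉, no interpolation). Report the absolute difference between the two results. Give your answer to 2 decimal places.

Sorted: 768, 770, 905, 988, 1080, 1365, 2043, 2055, 2072, 2473, 2726, 2888, 2950, 2960.
n = 14.
(a) r = 8.8; between ranks 8 (2055) and 9 (2072): 2068.6.
(b) the nearest-rank method: rank 9 → 2072.
|2068.6 − 2072| = 3.4.

3.40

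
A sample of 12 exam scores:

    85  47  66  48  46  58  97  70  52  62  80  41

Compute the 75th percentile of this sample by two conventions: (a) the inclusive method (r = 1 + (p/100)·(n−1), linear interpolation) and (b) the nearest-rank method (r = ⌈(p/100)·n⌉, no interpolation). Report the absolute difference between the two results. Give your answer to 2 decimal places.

2.50

Sorted: 41, 46, 47, 48, 52, 58, 62, 66, 70, 80, 85, 97.
n = 12.
(a) r = 9.25; between ranks 9 (70) and 10 (80): 72.5.
(b) the nearest-rank method: rank 9 → 70.
|72.5 − 70| = 2.5.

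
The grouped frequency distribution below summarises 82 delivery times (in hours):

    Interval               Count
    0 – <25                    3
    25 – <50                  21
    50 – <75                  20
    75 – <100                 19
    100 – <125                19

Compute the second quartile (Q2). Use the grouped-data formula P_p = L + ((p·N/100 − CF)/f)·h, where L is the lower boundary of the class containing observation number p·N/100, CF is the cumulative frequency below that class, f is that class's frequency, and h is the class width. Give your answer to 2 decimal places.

N = 82; target position k = 50/100 · 82 = 41.
Cumulative frequencies: 3, 24, 44, 63, 82.
Observation 41 falls in the class 50 – <75.
L = 50, CF = 24, f = 20, h = 25.
P50 = 50 + ((41 − 24)/20)·25 = 50 + 21.25 = 71.25.

71.25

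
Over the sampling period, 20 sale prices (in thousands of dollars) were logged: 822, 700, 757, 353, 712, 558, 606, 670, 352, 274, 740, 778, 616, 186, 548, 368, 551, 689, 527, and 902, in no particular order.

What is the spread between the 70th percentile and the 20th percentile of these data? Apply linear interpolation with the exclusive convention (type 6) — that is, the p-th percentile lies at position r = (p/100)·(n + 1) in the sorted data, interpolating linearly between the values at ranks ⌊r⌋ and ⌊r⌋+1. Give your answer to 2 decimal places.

Sorted: 186, 274, 352, 353, 368, 527, 548, 551, 558, 606, 616, 670, 689, 700, 712, 740, 757, 778, 822, 902.
n = 20.
P20: r = 4.2; ranks 4–5 are 353, 368; interpolating gives 356.
P70: r = 14.7; ranks 14–15 are 700, 712; interpolating gives 708.4.
Difference: 708.4 − 356 = 352.4.

352.40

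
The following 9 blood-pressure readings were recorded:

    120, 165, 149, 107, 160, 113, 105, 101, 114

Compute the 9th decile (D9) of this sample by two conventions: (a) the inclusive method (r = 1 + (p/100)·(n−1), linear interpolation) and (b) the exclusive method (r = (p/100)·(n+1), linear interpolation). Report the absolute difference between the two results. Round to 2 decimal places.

4.00

Sorted: 101, 105, 107, 113, 114, 120, 149, 160, 165.
n = 9.
(a) r = 8.2; between ranks 8 (160) and 9 (165): 161.
(b) r = 9 → value at rank 9 = 165.
|161 − 165| = 4.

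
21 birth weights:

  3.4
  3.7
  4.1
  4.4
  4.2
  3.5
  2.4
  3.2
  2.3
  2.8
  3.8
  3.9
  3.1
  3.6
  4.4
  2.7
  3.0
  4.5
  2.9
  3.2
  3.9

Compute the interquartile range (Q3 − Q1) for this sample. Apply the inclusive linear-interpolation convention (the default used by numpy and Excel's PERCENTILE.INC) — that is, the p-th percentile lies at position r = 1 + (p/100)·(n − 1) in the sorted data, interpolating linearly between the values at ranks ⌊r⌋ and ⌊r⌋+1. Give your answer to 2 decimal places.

Sorted: 2.3, 2.4, 2.7, 2.8, 2.9, 3.0, 3.1, 3.2, 3.2, 3.4, 3.5, 3.6, 3.7, 3.8, 3.9, 3.9, 4.1, 4.2, 4.4, 4.4, 4.5.
n = 21.
P25: r = 6 (integer) → 3.
P75: r = 16 (integer) → 3.9.
Difference: 3.9 − 3 = 0.9.

0.90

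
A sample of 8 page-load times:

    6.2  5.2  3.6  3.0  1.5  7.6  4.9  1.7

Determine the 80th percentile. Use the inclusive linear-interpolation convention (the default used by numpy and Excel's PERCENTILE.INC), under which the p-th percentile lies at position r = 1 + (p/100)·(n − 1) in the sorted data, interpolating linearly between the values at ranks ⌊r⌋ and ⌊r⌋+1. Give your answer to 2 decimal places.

5.80

Sorted: 1.5, 1.7, 3.0, 3.6, 4.9, 5.2, 6.2, 7.6.
n = 8.
r = 1 + (80/100)·(8 − 1) = 1 + 5.6 = 6.6.
Rank 6 is 5.2 and rank 7 is 6.2.
Interpolate: 5.2 + 0.6·(6.2 − 5.2) = 5.2 + 0.6·1 = 5.8.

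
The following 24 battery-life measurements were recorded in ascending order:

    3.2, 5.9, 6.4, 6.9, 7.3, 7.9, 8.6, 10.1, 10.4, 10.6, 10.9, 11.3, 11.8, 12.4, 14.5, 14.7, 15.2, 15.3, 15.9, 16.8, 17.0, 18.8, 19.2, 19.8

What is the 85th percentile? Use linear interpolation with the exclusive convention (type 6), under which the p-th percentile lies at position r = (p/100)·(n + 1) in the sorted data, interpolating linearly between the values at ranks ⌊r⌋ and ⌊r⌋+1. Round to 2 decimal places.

n = 24.
r = (85/100)·(24 + 1) = 21.25.
Rank 21 is 17.0 and rank 22 is 18.8.
Interpolate: 17.0 + 0.25·(18.8 − 17.0) = 17.0 + 0.25·1.8 = 17.45.

17.45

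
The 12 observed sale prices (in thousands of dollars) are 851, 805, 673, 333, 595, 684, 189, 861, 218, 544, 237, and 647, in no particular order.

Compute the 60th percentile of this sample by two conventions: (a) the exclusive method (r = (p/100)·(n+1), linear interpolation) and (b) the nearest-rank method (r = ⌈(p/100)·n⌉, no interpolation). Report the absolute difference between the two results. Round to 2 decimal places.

5.20

Sorted: 189, 218, 237, 333, 544, 595, 647, 673, 684, 805, 851, 861.
n = 12.
(a) r = 7.8; between ranks 7 (647) and 8 (673): 667.8.
(b) the nearest-rank method: rank 8 → 673.
|667.8 − 673| = 5.2.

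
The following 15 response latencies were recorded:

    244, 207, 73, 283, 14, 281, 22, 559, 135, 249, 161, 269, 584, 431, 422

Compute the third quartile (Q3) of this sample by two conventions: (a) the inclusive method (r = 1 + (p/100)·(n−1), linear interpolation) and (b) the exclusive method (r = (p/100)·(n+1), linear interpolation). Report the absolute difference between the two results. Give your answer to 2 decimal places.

69.50

Sorted: 14, 22, 73, 135, 161, 207, 244, 249, 269, 281, 283, 422, 431, 559, 584.
n = 15.
(a) r = 11.5; between ranks 11 (283) and 12 (422): 352.5.
(b) r = 12 → value at rank 12 = 422.
|352.5 − 422| = 69.5.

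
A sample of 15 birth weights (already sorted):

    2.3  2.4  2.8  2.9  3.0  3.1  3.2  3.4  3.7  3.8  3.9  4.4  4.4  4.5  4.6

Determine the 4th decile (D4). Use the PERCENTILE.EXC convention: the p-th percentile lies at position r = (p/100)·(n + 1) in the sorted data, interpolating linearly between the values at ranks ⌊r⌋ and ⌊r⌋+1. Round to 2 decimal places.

3.14

n = 15.
r = (40/100)·(15 + 1) = 6.4.
Rank 6 is 3.1 and rank 7 is 3.2.
Interpolate: 3.1 + 0.4·(3.2 − 3.1) = 3.1 + 0.4·0.1 = 3.14.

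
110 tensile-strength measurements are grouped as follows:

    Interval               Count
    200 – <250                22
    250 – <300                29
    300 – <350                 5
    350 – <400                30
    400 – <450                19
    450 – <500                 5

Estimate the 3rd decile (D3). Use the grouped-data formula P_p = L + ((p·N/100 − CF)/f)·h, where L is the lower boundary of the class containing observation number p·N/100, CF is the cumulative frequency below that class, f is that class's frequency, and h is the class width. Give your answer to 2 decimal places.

N = 110; target position k = 30/100 · 110 = 33.
Cumulative frequencies: 22, 51, 56, 86, 105, 110.
Observation 33 falls in the class 250 – <300.
L = 250, CF = 22, f = 29, h = 50.
P30 = 250 + ((33 − 22)/29)·50 = 250 + 18.9655 = 268.966.

268.97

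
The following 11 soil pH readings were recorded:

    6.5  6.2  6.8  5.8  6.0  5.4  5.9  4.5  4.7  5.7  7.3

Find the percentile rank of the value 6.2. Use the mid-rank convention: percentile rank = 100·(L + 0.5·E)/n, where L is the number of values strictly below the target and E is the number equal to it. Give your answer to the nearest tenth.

68.2

Sorted: 4.5, 4.7, 5.4, 5.7, 5.8, 5.9, 6.0, 6.2, 6.5, 6.8, 7.3.
Count below 6.2: L = 7; count equal: E = 1; n = 11.
Percentile rank = 100·(7 + 0.5·1)/11 = 100·7.5/11 = 68.18.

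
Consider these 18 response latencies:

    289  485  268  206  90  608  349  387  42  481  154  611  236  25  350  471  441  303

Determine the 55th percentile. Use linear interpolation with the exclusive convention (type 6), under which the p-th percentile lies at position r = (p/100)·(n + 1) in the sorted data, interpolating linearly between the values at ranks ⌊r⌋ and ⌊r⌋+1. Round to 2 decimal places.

Sorted: 25, 42, 90, 154, 206, 236, 268, 289, 303, 349, 350, 387, 441, 471, 481, 485, 608, 611.
n = 18.
r = (55/100)·(18 + 1) = 10.45.
Rank 10 is 349 and rank 11 is 350.
Interpolate: 349 + 0.45·(350 − 349) = 349 + 0.45·1 = 349.45.

349.45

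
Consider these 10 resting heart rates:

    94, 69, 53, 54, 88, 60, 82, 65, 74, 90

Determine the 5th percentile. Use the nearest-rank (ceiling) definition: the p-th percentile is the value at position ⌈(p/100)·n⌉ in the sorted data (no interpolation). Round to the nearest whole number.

Sorted: 53, 54, 60, 65, 69, 74, 82, 88, 90, 94.
n = 10.
Position = ⌈5/100 · 10⌉ = ⌈0.5⌉ = 1.
The value at rank 1 is 53.

53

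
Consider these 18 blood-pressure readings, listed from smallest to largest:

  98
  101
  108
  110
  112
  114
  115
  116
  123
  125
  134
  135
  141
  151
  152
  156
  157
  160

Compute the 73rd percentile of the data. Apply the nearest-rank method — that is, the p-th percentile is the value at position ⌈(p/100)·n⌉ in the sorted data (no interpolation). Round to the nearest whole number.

n = 18.
Position = ⌈73/100 · 18⌉ = ⌈13.14⌉ = 14.
The value at rank 14 is 151.

151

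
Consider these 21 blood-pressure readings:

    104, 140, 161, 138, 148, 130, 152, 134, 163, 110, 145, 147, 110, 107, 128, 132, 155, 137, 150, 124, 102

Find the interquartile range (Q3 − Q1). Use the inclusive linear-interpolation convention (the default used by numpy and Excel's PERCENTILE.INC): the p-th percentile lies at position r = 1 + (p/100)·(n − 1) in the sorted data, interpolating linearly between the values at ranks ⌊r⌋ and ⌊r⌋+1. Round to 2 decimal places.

Sorted: 102, 104, 107, 110, 110, 124, 128, 130, 132, 134, 137, 138, 140, 145, 147, 148, 150, 152, 155, 161, 163.
n = 21.
P25: r = 6 (integer) → 124.
P75: r = 16 (integer) → 148.
Difference: 148 − 124 = 24.

24.00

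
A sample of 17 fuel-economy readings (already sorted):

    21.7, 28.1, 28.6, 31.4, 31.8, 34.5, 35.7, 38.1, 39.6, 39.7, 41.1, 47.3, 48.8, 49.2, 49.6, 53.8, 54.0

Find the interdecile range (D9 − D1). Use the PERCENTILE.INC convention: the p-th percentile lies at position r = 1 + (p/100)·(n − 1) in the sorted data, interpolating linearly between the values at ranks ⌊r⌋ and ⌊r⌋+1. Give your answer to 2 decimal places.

n = 17.
P10: r = 2.6; ranks 2–3 are 28.1, 28.6; interpolating gives 28.4.
P90: r = 15.4; ranks 15–16 are 49.6, 53.8; interpolating gives 51.28.
Difference: 51.28 − 28.4 = 22.88.

22.88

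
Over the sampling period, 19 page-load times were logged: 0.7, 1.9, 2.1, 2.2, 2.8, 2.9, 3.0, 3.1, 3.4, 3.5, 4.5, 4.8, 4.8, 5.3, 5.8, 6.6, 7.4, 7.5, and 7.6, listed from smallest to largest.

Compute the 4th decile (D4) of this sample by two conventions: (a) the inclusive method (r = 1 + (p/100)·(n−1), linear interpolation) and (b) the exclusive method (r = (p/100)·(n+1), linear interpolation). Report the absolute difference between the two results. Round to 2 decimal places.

n = 19.
(a) r = 8.2; between ranks 8 (3.1) and 9 (3.4): 3.16.
(b) r = 8 → value at rank 8 = 3.1.
|3.16 − 3.1| = 0.06.

0.06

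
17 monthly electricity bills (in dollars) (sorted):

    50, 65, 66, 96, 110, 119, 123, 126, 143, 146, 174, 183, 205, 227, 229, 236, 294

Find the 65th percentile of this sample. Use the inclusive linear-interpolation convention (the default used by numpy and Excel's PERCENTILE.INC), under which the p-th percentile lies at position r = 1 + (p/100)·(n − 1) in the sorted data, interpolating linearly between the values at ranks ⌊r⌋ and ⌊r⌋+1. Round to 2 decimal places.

n = 17.
r = 1 + (65/100)·(17 − 1) = 1 + 10.4 = 11.4.
Rank 11 is 174 and rank 12 is 183.
Interpolate: 174 + 0.4·(183 − 174) = 174 + 0.4·9 = 177.6.

177.60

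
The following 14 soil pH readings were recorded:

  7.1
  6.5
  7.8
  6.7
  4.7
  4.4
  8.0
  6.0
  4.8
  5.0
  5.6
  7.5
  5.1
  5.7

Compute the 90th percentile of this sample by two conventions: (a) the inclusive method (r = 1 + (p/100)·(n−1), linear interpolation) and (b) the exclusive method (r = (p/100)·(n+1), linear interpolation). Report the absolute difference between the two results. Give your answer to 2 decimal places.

Sorted: 4.4, 4.7, 4.8, 5.0, 5.1, 5.6, 5.7, 6.0, 6.5, 6.7, 7.1, 7.5, 7.8, 8.0.
n = 14.
(a) r = 12.7; between ranks 12 (7.5) and 13 (7.8): 7.71.
(b) r = 13.5; between ranks 13 (7.8) and 14 (8.0): 7.9.
|7.71 − 7.9| = 0.19.

0.19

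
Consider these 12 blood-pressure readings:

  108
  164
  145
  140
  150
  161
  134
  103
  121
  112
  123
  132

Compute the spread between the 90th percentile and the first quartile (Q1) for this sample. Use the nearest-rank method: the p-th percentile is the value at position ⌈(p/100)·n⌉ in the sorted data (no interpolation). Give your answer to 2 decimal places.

Sorted: 103, 108, 112, 121, 123, 132, 134, 140, 145, 150, 161, 164.
n = 12.
P25: rank ⌈25/100·12⌉ = 3 → 112.
P90: rank ⌈90/100·12⌉ = 11 → 161.
Difference: 161 − 112 = 49.

49.00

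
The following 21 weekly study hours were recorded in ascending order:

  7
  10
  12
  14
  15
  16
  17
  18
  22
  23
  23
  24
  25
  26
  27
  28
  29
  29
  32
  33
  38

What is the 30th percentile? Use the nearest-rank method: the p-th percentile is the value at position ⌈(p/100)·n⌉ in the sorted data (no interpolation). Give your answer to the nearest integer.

n = 21.
Position = ⌈30/100 · 21⌉ = ⌈6.3⌉ = 7.
The value at rank 7 is 17.

17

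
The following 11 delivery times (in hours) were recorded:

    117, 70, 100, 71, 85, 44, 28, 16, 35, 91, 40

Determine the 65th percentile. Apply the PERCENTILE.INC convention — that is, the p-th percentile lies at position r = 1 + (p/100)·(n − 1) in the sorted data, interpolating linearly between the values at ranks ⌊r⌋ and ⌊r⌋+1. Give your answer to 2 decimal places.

Sorted: 16, 28, 35, 40, 44, 70, 71, 85, 91, 100, 117.
n = 11.
r = 1 + (65/100)·(11 − 1) = 1 + 6.5 = 7.5.
Rank 7 is 71 and rank 8 is 85.
Interpolate: 71 + 0.5·(85 − 71) = 71 + 0.5·14 = 78.

78.00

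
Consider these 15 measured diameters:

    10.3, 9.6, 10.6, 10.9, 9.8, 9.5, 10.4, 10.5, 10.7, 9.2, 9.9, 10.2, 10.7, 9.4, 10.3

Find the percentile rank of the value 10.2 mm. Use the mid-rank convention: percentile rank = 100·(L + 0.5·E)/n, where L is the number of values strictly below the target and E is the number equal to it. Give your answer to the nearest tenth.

Sorted: 9.2, 9.4, 9.5, 9.6, 9.8, 9.9, 10.2, 10.3, 10.3, 10.4, 10.5, 10.6, 10.7, 10.7, 10.9.
Count below 10.2: L = 6; count equal: E = 1; n = 15.
Percentile rank = 100·(6 + 0.5·1)/15 = 100·6.5/15 = 43.33.

43.3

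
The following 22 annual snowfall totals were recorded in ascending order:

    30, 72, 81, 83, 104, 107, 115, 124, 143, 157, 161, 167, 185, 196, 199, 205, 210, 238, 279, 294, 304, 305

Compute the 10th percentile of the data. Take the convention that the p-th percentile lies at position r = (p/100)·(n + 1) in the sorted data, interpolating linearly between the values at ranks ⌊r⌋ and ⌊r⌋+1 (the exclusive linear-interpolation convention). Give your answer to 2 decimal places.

74.70

n = 22.
r = (10/100)·(22 + 1) = 2.3.
Rank 2 is 72 and rank 3 is 81.
Interpolate: 72 + 0.3·(81 − 72) = 72 + 0.3·9 = 74.7.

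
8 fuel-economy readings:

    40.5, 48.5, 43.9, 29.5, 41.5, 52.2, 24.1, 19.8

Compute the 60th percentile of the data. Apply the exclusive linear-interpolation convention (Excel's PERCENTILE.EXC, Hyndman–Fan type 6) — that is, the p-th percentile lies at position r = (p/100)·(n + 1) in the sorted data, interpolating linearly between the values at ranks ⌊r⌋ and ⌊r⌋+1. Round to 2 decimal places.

42.46

Sorted: 19.8, 24.1, 29.5, 40.5, 41.5, 43.9, 48.5, 52.2.
n = 8.
r = (60/100)·(8 + 1) = 5.4.
Rank 5 is 41.5 and rank 6 is 43.9.
Interpolate: 41.5 + 0.4·(43.9 − 41.5) = 41.5 + 0.4·2.4 = 42.46.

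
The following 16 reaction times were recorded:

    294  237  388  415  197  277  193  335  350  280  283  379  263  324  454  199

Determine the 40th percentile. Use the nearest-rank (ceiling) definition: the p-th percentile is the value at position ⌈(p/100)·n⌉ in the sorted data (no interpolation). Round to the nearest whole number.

280

Sorted: 193, 197, 199, 237, 263, 277, 280, 283, 294, 324, 335, 350, 379, 388, 415, 454.
n = 16.
Position = ⌈40/100 · 16⌉ = ⌈6.4⌉ = 7.
The value at rank 7 is 280.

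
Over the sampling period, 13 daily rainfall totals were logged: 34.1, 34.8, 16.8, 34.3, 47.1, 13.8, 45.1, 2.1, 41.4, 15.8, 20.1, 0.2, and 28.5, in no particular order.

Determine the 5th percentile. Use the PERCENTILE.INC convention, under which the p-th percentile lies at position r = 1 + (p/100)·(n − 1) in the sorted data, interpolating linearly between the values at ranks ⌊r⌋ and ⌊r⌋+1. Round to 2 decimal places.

1.34

Sorted: 0.2, 2.1, 13.8, 15.8, 16.8, 20.1, 28.5, 34.1, 34.3, 34.8, 41.4, 45.1, 47.1.
n = 13.
r = 1 + (5/100)·(13 − 1) = 1 + 0.6 = 1.6.
Rank 1 is 0.2 and rank 2 is 2.1.
Interpolate: 0.2 + 0.6·(2.1 − 0.2) = 0.2 + 0.6·1.9 = 1.34.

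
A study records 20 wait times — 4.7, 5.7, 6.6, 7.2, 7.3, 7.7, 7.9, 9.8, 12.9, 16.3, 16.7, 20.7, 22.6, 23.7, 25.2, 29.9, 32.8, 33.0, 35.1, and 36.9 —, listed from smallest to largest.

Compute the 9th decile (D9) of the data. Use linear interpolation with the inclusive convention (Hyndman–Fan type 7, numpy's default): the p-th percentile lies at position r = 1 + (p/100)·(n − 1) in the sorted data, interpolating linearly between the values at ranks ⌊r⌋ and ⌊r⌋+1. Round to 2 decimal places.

n = 20.
r = 1 + (90/100)·(20 − 1) = 1 + 17.1 = 18.1.
Rank 18 is 33.0 and rank 19 is 35.1.
Interpolate: 33.0 + 0.1·(35.1 − 33.0) = 33.0 + 0.1·2.1 = 33.21.

33.21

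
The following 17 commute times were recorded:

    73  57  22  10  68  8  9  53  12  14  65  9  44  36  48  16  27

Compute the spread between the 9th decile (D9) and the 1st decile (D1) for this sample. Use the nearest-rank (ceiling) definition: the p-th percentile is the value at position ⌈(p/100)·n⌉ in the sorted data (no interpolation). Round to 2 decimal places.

Sorted: 8, 9, 9, 10, 12, 14, 16, 22, 27, 36, 44, 48, 53, 57, 65, 68, 73.
n = 17.
P10: rank ⌈10/100·17⌉ = 2 → 9.
P90: rank ⌈90/100·17⌉ = 16 → 68.
Difference: 68 − 9 = 59.

59.00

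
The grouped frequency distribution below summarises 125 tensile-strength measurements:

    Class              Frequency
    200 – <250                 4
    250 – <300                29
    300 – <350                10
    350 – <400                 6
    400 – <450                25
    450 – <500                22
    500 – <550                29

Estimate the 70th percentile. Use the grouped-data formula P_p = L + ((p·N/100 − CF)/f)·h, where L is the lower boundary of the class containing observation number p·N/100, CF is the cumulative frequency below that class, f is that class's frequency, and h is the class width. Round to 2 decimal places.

N = 125; target position k = 70/100 · 125 = 87.5.
Cumulative frequencies: 4, 33, 43, 49, 74, 96, 125.
Observation 87.5 falls in the class 450 – <500.
L = 450, CF = 74, f = 22, h = 50.
P70 = 450 + ((87.5 − 74)/22)·50 = 450 + 30.6818 = 480.682.

480.68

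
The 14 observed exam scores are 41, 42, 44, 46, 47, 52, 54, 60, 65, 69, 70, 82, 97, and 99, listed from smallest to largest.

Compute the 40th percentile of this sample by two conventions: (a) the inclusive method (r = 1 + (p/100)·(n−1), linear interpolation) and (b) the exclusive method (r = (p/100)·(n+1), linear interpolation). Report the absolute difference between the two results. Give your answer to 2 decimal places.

0.40

n = 14.
(a) r = 6.2; between ranks 6 (52) and 7 (54): 52.4.
(b) r = 6 → value at rank 6 = 52.
|52.4 − 52| = 0.4.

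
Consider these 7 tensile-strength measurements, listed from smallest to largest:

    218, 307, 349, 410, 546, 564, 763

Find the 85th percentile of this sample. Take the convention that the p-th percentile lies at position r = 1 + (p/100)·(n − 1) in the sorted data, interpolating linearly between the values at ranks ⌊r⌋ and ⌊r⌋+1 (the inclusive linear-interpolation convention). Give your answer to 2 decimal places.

n = 7.
r = 1 + (85/100)·(7 − 1) = 1 + 5.1 = 6.1.
Rank 6 is 564 and rank 7 is 763.
Interpolate: 564 + 0.1·(763 − 564) = 564 + 0.1·199 = 583.9.

583.90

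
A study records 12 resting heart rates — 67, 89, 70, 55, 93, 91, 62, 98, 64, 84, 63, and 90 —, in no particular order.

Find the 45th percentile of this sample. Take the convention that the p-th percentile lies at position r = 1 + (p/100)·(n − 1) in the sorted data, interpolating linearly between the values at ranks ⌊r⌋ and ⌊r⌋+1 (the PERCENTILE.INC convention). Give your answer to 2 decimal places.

Sorted: 55, 62, 63, 64, 67, 70, 84, 89, 90, 91, 93, 98.
n = 12.
r = 1 + (45/100)·(12 − 1) = 1 + 4.95 = 5.95.
Rank 5 is 67 and rank 6 is 70.
Interpolate: 67 + 0.95·(70 − 67) = 67 + 0.95·3 = 69.85.

69.85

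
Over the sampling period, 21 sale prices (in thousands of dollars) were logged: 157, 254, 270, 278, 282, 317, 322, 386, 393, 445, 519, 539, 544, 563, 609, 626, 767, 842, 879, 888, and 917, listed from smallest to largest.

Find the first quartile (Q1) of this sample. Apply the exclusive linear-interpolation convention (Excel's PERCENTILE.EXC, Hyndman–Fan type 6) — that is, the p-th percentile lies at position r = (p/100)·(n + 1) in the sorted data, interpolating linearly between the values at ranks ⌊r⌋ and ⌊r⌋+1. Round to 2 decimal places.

299.50

n = 21.
r = (25/100)·(21 + 1) = 5.5.
Rank 5 is 282 and rank 6 is 317.
Interpolate: 282 + 0.5·(317 − 282) = 282 + 0.5·35 = 299.5.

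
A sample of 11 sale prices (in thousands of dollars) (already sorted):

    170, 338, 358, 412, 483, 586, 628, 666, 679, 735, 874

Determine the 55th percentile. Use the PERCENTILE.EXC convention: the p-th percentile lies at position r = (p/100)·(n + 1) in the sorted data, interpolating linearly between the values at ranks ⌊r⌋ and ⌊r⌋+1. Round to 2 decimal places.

611.20

n = 11.
r = (55/100)·(11 + 1) = 6.6.
Rank 6 is 586 and rank 7 is 628.
Interpolate: 586 + 0.6·(628 − 586) = 586 + 0.6·42 = 611.2.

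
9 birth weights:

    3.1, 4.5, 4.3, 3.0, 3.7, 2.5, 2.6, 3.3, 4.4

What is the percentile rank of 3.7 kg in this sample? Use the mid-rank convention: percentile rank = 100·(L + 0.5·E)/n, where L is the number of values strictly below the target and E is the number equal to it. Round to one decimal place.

Sorted: 2.5, 2.6, 3.0, 3.1, 3.3, 3.7, 4.3, 4.4, 4.5.
Count below 3.7: L = 5; count equal: E = 1; n = 9.
Percentile rank = 100·(5 + 0.5·1)/9 = 100·5.5/9 = 61.11.

61.1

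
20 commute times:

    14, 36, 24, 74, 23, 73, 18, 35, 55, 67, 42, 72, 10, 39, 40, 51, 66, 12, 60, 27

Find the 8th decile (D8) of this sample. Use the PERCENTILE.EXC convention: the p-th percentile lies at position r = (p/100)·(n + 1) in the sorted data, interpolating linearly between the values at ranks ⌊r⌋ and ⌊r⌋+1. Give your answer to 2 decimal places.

Sorted: 10, 12, 14, 18, 23, 24, 27, 35, 36, 39, 40, 42, 51, 55, 60, 66, 67, 72, 73, 74.
n = 20.
r = (80/100)·(20 + 1) = 16.8.
Rank 16 is 66 and rank 17 is 67.
Interpolate: 66 + 0.8·(67 − 66) = 66 + 0.8·1 = 66.8.

66.80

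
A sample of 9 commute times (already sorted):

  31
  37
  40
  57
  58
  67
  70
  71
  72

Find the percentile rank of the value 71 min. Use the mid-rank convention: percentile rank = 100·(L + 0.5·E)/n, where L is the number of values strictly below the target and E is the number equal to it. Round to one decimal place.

Count below 71: L = 7; count equal: E = 1; n = 9.
Percentile rank = 100·(7 + 0.5·1)/9 = 100·7.5/9 = 83.33.

83.3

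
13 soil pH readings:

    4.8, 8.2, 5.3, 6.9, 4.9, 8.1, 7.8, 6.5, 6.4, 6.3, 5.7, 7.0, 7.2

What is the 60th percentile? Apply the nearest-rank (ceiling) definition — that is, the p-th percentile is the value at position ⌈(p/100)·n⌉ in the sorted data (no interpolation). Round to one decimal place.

Sorted: 4.8, 4.9, 5.3, 5.7, 6.3, 6.4, 6.5, 6.9, 7.0, 7.2, 7.8, 8.1, 8.2.
n = 13.
Position = ⌈60/100 · 13⌉ = ⌈7.8⌉ = 8.
The value at rank 8 is 6.9.

6.9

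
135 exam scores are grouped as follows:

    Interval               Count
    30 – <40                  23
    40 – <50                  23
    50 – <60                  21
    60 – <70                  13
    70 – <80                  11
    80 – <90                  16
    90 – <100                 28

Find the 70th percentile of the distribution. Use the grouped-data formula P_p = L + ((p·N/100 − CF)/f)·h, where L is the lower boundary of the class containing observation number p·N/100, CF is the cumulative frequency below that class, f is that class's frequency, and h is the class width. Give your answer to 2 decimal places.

N = 135; target position k = 70/100 · 135 = 94.5.
Cumulative frequencies: 23, 46, 67, 80, 91, 107, 135.
Observation 94.5 falls in the class 80 – <90.
L = 80, CF = 91, f = 16, h = 10.
P70 = 80 + ((94.5 − 91)/16)·10 = 80 + 2.1875 = 82.1875.

82.19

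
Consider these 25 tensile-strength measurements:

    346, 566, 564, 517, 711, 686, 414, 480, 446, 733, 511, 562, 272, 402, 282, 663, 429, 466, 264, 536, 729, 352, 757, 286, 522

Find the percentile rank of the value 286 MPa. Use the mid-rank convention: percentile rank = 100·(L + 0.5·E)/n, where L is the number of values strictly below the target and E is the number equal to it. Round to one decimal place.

14.0

Sorted: 264, 272, 282, 286, 346, 352, 402, 414, 429, 446, 466, 480, 511, 517, 522, 536, 562, 564, 566, 663, 686, 711, 729, 733, 757.
Count below 286: L = 3; count equal: E = 1; n = 25.
Percentile rank = 100·(3 + 0.5·1)/25 = 100·3.5/25 = 14.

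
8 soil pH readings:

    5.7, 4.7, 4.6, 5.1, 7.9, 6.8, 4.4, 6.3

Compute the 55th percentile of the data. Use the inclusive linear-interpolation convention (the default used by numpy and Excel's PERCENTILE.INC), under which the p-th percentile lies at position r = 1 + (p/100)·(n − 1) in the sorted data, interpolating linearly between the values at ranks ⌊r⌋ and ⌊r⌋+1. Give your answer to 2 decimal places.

5.61

Sorted: 4.4, 4.6, 4.7, 5.1, 5.7, 6.3, 6.8, 7.9.
n = 8.
r = 1 + (55/100)·(8 − 1) = 1 + 3.85 = 4.85.
Rank 4 is 5.1 and rank 5 is 5.7.
Interpolate: 5.1 + 0.85·(5.7 − 5.1) = 5.1 + 0.85·0.6 = 5.61.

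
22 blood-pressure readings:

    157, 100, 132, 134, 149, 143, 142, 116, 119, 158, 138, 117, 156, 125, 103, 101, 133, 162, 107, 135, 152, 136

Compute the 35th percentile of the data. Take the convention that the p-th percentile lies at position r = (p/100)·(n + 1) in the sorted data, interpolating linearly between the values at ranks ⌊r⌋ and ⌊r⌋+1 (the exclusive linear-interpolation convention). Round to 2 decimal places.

Sorted: 100, 101, 103, 107, 116, 117, 119, 125, 132, 133, 134, 135, 136, 138, 142, 143, 149, 152, 156, 157, 158, 162.
n = 22.
r = (35/100)·(22 + 1) = 8.05.
Rank 8 is 125 and rank 9 is 132.
Interpolate: 125 + 0.05·(132 − 125) = 125 + 0.05·7 = 125.35.

125.35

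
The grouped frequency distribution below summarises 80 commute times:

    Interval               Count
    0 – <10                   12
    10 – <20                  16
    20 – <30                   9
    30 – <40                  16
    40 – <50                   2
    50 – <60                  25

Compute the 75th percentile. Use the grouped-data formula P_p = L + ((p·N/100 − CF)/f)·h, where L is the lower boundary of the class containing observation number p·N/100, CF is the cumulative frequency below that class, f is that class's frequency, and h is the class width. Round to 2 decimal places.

52.00

N = 80; target position k = 75/100 · 80 = 60.
Cumulative frequencies: 12, 28, 37, 53, 55, 80.
Observation 60 falls in the class 50 – <60.
L = 50, CF = 55, f = 25, h = 10.
P75 = 50 + ((60 − 55)/25)·10 = 50 + 2 = 52.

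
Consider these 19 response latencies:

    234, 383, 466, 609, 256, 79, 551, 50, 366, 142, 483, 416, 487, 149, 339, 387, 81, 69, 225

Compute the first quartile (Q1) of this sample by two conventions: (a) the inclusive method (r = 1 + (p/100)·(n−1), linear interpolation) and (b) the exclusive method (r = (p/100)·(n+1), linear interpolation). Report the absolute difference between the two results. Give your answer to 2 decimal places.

Sorted: 50, 69, 79, 81, 142, 149, 225, 234, 256, 339, 366, 383, 387, 416, 466, 483, 487, 551, 609.
n = 19.
(a) r = 5.5; between ranks 5 (142) and 6 (149): 145.5.
(b) r = 5 → value at rank 5 = 142.
|145.5 − 142| = 3.5.

3.50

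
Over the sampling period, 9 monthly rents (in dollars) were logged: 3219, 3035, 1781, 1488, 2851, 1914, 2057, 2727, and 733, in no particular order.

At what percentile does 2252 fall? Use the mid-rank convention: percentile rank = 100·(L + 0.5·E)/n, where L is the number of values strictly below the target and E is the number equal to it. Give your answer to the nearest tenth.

Sorted: 733, 1488, 1781, 1914, 2057, 2727, 2851, 3035, 3219.
Count below 2252: L = 5; count equal: E = 0; n = 9.
Percentile rank = 100·(5 + 0.5·0)/9 = 100·5/9 = 55.56.

55.6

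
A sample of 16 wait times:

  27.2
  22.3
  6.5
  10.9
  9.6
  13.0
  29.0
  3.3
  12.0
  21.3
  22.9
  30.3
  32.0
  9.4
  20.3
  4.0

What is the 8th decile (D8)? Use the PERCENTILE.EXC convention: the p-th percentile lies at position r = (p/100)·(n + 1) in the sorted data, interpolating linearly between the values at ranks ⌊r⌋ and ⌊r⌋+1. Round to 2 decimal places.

Sorted: 3.3, 4.0, 6.5, 9.4, 9.6, 10.9, 12.0, 13.0, 20.3, 21.3, 22.3, 22.9, 27.2, 29.0, 30.3, 32.0.
n = 16.
r = (80/100)·(16 + 1) = 13.6.
Rank 13 is 27.2 and rank 14 is 29.0.
Interpolate: 27.2 + 0.6·(29.0 − 27.2) = 27.2 + 0.6·1.8 = 28.28.

28.28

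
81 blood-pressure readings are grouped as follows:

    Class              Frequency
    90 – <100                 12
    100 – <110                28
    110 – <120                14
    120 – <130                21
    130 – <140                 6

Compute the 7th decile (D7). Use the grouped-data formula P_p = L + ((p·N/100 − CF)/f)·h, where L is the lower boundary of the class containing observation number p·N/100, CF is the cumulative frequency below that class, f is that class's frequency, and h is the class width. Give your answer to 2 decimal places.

N = 81; target position k = 70/100 · 81 = 56.7.
Cumulative frequencies: 12, 40, 54, 75, 81.
Observation 56.7 falls in the class 120 – <130.
L = 120, CF = 54, f = 21, h = 10.
P70 = 120 + ((56.7 − 54)/21)·10 = 120 + 1.28571 = 121.286.

121.29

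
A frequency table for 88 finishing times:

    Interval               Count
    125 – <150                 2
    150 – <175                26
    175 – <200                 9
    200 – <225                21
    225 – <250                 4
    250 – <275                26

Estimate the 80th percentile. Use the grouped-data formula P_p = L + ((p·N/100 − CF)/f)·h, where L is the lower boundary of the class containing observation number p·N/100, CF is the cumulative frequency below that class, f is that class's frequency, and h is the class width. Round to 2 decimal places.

N = 88; target position k = 80/100 · 88 = 70.4.
Cumulative frequencies: 2, 28, 37, 58, 62, 88.
Observation 70.4 falls in the class 250 – <275.
L = 250, CF = 62, f = 26, h = 25.
P80 = 250 + ((70.4 − 62)/26)·25 = 250 + 8.07692 = 258.077.

258.08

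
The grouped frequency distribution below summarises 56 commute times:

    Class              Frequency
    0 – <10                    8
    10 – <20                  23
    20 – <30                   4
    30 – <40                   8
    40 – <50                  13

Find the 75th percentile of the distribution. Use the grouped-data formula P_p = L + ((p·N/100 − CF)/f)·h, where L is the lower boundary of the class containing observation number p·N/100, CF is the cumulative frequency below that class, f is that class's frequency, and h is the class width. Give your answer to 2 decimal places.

38.75

N = 56; target position k = 75/100 · 56 = 42.
Cumulative frequencies: 8, 31, 35, 43, 56.
Observation 42 falls in the class 30 – <40.
L = 30, CF = 35, f = 8, h = 10.
P75 = 30 + ((42 − 35)/8)·10 = 30 + 8.75 = 38.75.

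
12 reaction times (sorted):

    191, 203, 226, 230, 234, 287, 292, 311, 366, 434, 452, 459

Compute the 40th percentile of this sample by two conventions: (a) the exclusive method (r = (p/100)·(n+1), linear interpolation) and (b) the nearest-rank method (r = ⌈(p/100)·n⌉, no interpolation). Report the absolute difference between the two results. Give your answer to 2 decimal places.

10.60

n = 12.
(a) r = 5.2; between ranks 5 (234) and 6 (287): 244.6.
(b) the nearest-rank method: rank 5 → 234.
|244.6 − 234| = 10.6.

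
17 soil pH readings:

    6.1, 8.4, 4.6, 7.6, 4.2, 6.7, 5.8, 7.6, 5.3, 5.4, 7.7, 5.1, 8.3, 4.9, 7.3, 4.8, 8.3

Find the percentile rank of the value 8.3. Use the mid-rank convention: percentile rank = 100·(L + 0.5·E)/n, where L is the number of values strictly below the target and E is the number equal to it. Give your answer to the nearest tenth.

88.2

Sorted: 4.2, 4.6, 4.8, 4.9, 5.1, 5.3, 5.4, 5.8, 6.1, 6.7, 7.3, 7.6, 7.6, 7.7, 8.3, 8.3, 8.4.
Count below 8.3: L = 14; count equal: E = 2; n = 17.
Percentile rank = 100·(14 + 0.5·2)/17 = 100·15/17 = 88.24.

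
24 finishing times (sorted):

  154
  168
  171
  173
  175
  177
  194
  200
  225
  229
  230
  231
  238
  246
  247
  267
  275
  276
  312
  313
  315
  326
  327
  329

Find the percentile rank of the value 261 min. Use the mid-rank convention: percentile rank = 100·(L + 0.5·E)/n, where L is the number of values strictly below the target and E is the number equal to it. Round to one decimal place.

Count below 261: L = 15; count equal: E = 0; n = 24.
Percentile rank = 100·(15 + 0.5·0)/24 = 100·15/24 = 62.5.

62.5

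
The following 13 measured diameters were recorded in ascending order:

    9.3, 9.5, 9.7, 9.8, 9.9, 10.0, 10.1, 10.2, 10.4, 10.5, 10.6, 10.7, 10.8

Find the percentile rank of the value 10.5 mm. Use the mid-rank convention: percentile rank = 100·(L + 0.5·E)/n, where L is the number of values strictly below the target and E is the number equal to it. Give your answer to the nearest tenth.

73.1

Count below 10.5: L = 9; count equal: E = 1; n = 13.
Percentile rank = 100·(9 + 0.5·1)/13 = 100·9.5/13 = 73.08.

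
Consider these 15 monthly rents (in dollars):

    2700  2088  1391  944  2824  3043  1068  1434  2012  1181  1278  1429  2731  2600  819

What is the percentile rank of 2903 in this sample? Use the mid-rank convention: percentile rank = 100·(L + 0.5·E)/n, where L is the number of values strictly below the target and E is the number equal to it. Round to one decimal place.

93.3

Sorted: 819, 944, 1068, 1181, 1278, 1391, 1429, 1434, 2012, 2088, 2600, 2700, 2731, 2824, 3043.
Count below 2903: L = 14; count equal: E = 0; n = 15.
Percentile rank = 100·(14 + 0.5·0)/15 = 100·14/15 = 93.33.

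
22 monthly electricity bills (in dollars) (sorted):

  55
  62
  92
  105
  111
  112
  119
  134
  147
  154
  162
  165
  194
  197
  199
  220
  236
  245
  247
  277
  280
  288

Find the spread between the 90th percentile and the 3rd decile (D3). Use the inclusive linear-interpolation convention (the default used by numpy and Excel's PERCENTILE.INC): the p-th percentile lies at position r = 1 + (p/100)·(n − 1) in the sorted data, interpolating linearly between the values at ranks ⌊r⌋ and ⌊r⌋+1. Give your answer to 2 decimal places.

n = 22.
P30: r = 7.3; ranks 7–8 are 119, 134; interpolating gives 123.5.
P90: r = 19.9; ranks 19–20 are 247, 277; interpolating gives 274.
Difference: 274 − 123.5 = 150.5.

150.50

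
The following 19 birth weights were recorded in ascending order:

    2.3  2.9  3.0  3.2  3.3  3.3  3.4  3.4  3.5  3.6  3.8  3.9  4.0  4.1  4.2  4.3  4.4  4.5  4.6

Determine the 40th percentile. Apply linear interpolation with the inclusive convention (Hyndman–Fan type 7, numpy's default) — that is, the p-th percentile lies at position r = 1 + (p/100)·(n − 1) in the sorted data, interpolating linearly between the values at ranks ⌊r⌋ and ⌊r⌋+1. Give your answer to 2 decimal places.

3.42

n = 19.
r = 1 + (40/100)·(19 − 1) = 1 + 7.2 = 8.2.
Rank 8 is 3.4 and rank 9 is 3.5.
Interpolate: 3.4 + 0.2·(3.5 − 3.4) = 3.4 + 0.2·0.1 = 3.42.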